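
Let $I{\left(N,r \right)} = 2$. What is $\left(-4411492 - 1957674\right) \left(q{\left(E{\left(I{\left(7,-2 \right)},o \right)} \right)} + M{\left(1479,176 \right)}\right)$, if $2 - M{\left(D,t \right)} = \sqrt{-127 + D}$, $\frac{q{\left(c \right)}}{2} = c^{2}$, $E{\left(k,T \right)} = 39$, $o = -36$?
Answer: $-19387741304 + 165598316 \sqrt{2} \approx -1.9154 \cdot 10^{10}$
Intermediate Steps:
$q{\left(c \right)} = 2 c^{2}$
$M{\left(D,t \right)} = 2 - \sqrt{-127 + D}$
$\left(-4411492 - 1957674\right) \left(q{\left(E{\left(I{\left(7,-2 \right)},o \right)} \right)} + M{\left(1479,176 \right)}\right) = \left(-4411492 - 1957674\right) \left(2 \cdot 39^{2} + \left(2 - \sqrt{-127 + 1479}\right)\right) = - 6369166 \left(2 \cdot 1521 + \left(2 - \sqrt{1352}\right)\right) = - 6369166 \left(3042 + \left(2 - 26 \sqrt{2}\right)\right) = - 6369166 \left(3044 - 26 \sqrt{2}\right) = -19387741304 + 165598316 \sqrt{2}$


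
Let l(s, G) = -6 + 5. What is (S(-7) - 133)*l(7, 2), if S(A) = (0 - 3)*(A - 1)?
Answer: 109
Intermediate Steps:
l(s, G) = -1
S(A) = 3 - 3*A (S(A) = -3*(-1 + A) = 3 - 3*A)
(S(-7) - 133)*l(7, 2) = ((3 - 3*(-7)) - 133)*(-1) = ((3 + 21) - 133)*(-1) = (24 - 133)*(-1) = -109*(-1) = 109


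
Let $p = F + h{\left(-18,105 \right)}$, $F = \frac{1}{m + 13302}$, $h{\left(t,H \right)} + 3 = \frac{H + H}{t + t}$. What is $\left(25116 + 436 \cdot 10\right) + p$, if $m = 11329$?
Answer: $\frac{4354834699}{147786} \approx 29467.0$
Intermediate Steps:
$h{\left(t,H \right)} = -3 + \frac{H}{t}$ ($h{\left(t,H \right)} = -3 + \frac{H + H}{t + t} = -3 + \frac{2 H}{2 t} = -3 + 2 H \frac{1}{2 t} = -3 + \frac{H}{t}$)
$F = \frac{1}{24631}$ ($F = \frac{1}{11329 + 13302} = \frac{1}{24631} \approx 4.0599 \cdot 10^{-5}$)
$p = - \frac{1305437}{147786}$ ($p = \frac{1}{24631} + \left(-3 + \frac{105}{-18}\right) = \frac{1}{24631} + \left(-3 + 105 \left(- \frac{1}{18}\right)\right) = \frac{1}{24631} - \frac{53}{6} = - \frac{1305437}{147786} \approx -8.8333$)
$\left(25116 + 436 \cdot 10\right) + p = \left(25116 + 436 \cdot 10\right) - \frac{1305437}{147786} = \left(25116 + 4360\right) - \frac{1305437}{147786} = 29476 - \frac{1305437}{147786} = \frac{4354834699}{147786}$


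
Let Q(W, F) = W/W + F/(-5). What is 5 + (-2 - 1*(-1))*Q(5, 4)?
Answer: 24/5 ≈ 4.8000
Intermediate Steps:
Q(W, F) = 1 - F/5 (Q(W, F) = 1 + F*(-1/5) = 1 - F/5)
5 + (-2 - 1*(-1))*Q(5, 4) = 5 + (-2 - 1*(-1))*(1 - 1/5*4) = 5 + (-2 + 1)*(1 - 4/5) = 5 - 1*1/5 = 5 - 1/5 = 24/5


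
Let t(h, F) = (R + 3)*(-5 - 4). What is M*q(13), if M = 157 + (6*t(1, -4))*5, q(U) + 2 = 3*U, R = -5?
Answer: 25789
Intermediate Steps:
t(h, F) = 18 (t(h, F) = (-5 + 3)*(-5 - 4) = -2*(-9) = 18)
q(U) = -2 + 3*U
M = 697 (M = 157 + (6*18)*5 = 157 + 108*5 = 157 + 540 = 697)
M*q(13) = 697*(-2 + 3*13) = 697*(-2 + 39) = 697*37 = 25789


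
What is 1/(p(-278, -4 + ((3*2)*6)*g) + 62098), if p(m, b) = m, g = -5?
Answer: 1/61820 ≈ 1.6176e-5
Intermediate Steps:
1/(p(-278, -4 + ((3*2)*6)*g) + 62098) = 1/(-278 + 62098) = 1/61820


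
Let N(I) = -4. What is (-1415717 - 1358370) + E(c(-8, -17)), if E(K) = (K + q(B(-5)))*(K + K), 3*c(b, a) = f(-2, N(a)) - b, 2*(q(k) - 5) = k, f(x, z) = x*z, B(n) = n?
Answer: -24966031/9 ≈ -2.7740e+6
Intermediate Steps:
q(k) = 5 + k/2
c(b, a) = 8/3 - b/3 (c(b, a) = (-2*(-4) - b)/3 = (8 - b)/3 = 8/3 - b/3)
E(K) = 2*K*(5/2 + K) (E(K) = (K + (5 + (1/2)*(-5)))*(K + K) = (K + (5 - 5/2))*(2*K) = (K + 5/2)*(2*K) = (5/2 + K)*(2*K) = 2*K*(5/2 + K))
(-1415717 - 1358370) + E(c(-8, -17)) = (-1415717 - 1358370) + (8/3 - 1/3*(-8))*(5 + 2*(8/3 - 1/3*(-8))) = -2774087 + (8/3 + 8/3)*(5 + 2*(8/3 + 8/3)) = -2774087 + 16*(5 + 2*(16/3))/3 = -2774087 + 16*(5 + 32/3)/3 = -2774087 + (16/3)*(47/3) = -2774087 + 752/9 = -24966031/9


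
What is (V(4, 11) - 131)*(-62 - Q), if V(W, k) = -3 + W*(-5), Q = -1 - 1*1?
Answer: 9240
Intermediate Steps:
Q = -2 (Q = -1 - 1 = -2)
V(W, k) = -3 - 5*W
(V(4, 11) - 131)*(-62 - Q) = ((-3 - 5*4) - 131)*(-62 - 1*(-2)) = ((-3 - 20) - 131)*(-62 + 2) = (-23 - 131)*(-60) = -154*(-60) = 9240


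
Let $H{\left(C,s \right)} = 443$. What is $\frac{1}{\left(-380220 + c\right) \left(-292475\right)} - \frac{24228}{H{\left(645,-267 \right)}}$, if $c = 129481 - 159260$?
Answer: $- \frac{2905287476915257}{53122104683575} \approx -54.691$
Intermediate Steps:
$c = -29779$
$\frac{1}{\left(-380220 + c\right) \left(-292475\right)} - \frac{24228}{H{\left(645,-267 \right)}} = \frac{1}{\left(-380220 - 29779\right) \left(-292475\right)} - \frac{24228}{443} = \frac{1}{-409999} \left(- \frac{1}{292475}\right) - \frac{24228}{443} = \left(- \frac{1}{409999}\right) \left(- \frac{1}{292475}\right) - \frac{24228}{443} = \frac{1}{119914457525} - \frac{24228}{443} = - \frac{2905287476915257}{53122104683575}$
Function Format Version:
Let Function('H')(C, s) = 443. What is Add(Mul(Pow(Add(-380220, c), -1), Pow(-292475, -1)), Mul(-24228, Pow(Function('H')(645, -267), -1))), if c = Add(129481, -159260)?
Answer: Rational(-2905287476915257, 53122104683575) ≈ -54.691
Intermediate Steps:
c = -29779
Add(Mul(Pow(Add(-380220, c), -1), Pow(-292475, -1)), Mul(-24228, Pow(Function('H')(645, -267), -1))) = Add(Mul(Pow(Add(-380220, -29779), -1), Pow(-292475, -1)), Mul(-24228, Pow(443, -1))) = Add(Mul(Pow(-409999, -1), Rational(-1, 292475)), Mul(-24228, Rational(1, 443))) = Add(Mul(Rational(-1, 409999), Rational(-1, 292475)), Rational(-24228, 443)) = Add(Rational(1, 119914457525), Rational(-24228, 443)) = Rational(-2905287476915257, 53122104683575)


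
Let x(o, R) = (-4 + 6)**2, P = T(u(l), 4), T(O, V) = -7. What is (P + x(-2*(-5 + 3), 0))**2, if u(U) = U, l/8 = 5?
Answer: 9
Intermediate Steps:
l = 40 (l = 8*5 = 40)
P = -7
x(o, R) = 4 (x(o, R) = 2**2 = 4)
(P + x(-2*(-5 + 3), 0))**2 = (-7 + 4)**2 = (-3)**2 = 9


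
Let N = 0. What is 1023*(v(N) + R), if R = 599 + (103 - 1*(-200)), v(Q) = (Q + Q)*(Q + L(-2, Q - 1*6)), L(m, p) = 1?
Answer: 922746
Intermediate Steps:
v(Q) = 2*Q*(1 + Q) (v(Q) = (Q + Q)*(Q + 1) = (2*Q)*(1 + Q) = 2*Q*(1 + Q))
R = 902 (R = 599 + (103 + 200) = 599 + 303 = 902)
1023*(v(N) + R) = 1023*(2*0*(1 + 0) + 902) = 1023*(2*0*1 + 902) = 1023*(0 + 902) = 1023*902 = 922746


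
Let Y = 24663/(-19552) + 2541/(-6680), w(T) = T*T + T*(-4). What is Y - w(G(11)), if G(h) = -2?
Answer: -222714849/16325920 ≈ -13.642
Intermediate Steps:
w(T) = T² - 4*T
Y = -26803809/16325920 (Y = 24663*(-1/19552) + 2541*(-1/6680) = -24663/19552 - 2541/6680 = -26803809/16325920 ≈ -1.6418)
Y - w(G(11)) = -26803809/16325920 - (-2)*(-4 - 2) = -26803809/16325920 - (-2)*(-6) = -26803809/16325920 - 1*12 = -26803809/16325920 - 12 = -222714849/16325920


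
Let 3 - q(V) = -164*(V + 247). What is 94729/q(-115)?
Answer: 94729/21651 ≈ 4.3753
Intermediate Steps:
q(V) = 40511 + 164*V (q(V) = 3 - (-164)*(V + 247) = 3 - (-164)*(247 + V) = 3 - (-40508 - 164*V) = 3 + (40508 + 164*V) = 40511 + 164*V)
94729/q(-115) = 94729/(40511 + 164*(-115)) = 94729/(40511 - 18860) = 94729/21651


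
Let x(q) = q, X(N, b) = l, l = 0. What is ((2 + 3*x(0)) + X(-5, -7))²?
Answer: 4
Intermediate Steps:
X(N, b) = 0
((2 + 3*x(0)) + X(-5, -7))² = ((2 + 3*0) + 0)² = ((2 + 0) + 0)² = (2 + 0)² = 2² = 4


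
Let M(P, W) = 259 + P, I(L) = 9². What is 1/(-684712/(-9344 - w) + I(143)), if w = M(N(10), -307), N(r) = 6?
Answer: 9609/1463041 ≈ 0.0065678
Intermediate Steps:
I(L) = 81
w = 265 (w = 259 + 6 = 265)
1/(-684712/(-9344 - w) + I(143)) = 1/(-684712/(-9344 - 1*265) + 81) = 1/(-684712/(-9344 - 265) + 81) = 1/(-684712/(-9609) + 81) = 1/(-684712*(-1/9609) + 81) = 1/(684712/9609 + 81) = 1/(1463041/9609) = 9609/1463041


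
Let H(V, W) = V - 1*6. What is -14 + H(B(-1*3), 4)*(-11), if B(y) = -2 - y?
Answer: 41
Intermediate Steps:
H(V, W) = -6 + V (H(V, W) = V - 6 = -6 + V)
-14 + H(B(-1*3), 4)*(-11) = -14 + (-6 + (-2 - (-1)*3))*(-11) = -14 + (-6 + (-2 - 1*(-3)))*(-11) = -14 + (-6 + (-2 + 3))*(-11) = -14 + (-6 + 1)*(-11) = -14 - 5*(-11) = -14 + 55 = 41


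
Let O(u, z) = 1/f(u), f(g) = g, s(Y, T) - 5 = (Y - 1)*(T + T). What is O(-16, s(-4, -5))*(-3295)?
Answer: 3295/16 ≈ 205.94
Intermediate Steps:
s(Y, T) = 5 + 2*T*(-1 + Y) (s(Y, T) = 5 + (Y - 1)*(T + T) = 5 + (-1 + Y)*(2*T) = 5 + 2*T*(-1 + Y))
O(u, z) = 1/u
O(-16, s(-4, -5))*(-3295) = -3295/(-16) = -1/16*(-3295) = 3295/16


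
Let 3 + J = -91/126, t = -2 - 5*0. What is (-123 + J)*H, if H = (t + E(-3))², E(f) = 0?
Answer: -4562/9 ≈ -506.89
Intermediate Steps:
t = -2 (t = -2 + 0 = -2)
J = -67/18 (J = -3 - 91/126 = -3 - 91*1/126 = -3 - 13/18 = -67/18 ≈ -3.7222)
H = 4 (H = (-2 + 0)² = (-2)² = 4)
(-123 + J)*H = (-123 - 67/18)*4 = -2281/18*4 = -4562/9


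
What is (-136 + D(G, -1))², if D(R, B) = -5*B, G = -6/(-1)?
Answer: 17161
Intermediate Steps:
G = 6 (G = -6*(-1) = 6)
(-136 + D(G, -1))² = (-136 - 5*(-1))² = (-136 + 5)² = (-131)² = 17161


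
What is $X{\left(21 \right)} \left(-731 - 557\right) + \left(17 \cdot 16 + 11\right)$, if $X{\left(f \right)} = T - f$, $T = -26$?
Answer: $60819$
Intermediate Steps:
$X{\left(f \right)} = -26 - f$
$X{\left(21 \right)} \left(-731 - 557\right) + \left(17 \cdot 16 + 11\right) = \left(-26 - 21\right) \left(-731 - 557\right) + \left(17 \cdot 16 + 11\right) = \left(-26 - 21\right) \left(-731 - 557\right) + \left(272 + 11\right) = \left(-47\right) \left(-1288\right) + 283 = 60536 + 283 = 60819$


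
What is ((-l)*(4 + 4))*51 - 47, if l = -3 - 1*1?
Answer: 1585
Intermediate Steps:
l = -4 (l = -3 - 1 = -4)
((-l)*(4 + 4))*51 - 47 = ((-1*(-4))*(4 + 4))*51 - 47 = (4*8)*51 - 47 = 32*51 - 47 = 1632 - 47 = 1585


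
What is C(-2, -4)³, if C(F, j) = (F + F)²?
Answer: 4096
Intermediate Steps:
C(F, j) = 4*F² (C(F, j) = (2*F)² = 4*F²)
C(-2, -4)³ = (4*(-2)²)³ = (4*4)³ = 16³ = 4096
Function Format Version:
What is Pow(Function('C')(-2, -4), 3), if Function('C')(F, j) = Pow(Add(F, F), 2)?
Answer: 4096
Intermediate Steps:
Function('C')(F, j) = Mul(4, Pow(F, 2)) (Function('C')(F, j) = Pow(Mul(2, F), 2) = Mul(4, Pow(F, 2)))
Pow(Function('C')(-2, -4), 3) = Pow(Mul(4, Pow(-2, 2)), 3) = Pow(Mul(4, 4), 3) = Pow(16, 3) = 4096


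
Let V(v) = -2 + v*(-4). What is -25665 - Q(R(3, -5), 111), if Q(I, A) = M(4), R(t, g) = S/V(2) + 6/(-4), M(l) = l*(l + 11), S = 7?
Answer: -25725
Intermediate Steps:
V(v) = -2 - 4*v
M(l) = l*(11 + l)
R(t, g) = -11/5 (R(t, g) = 7/(-2 - 4*2) + 6/(-4) = 7/(-2 - 8) + 6*(-¼) = 7/(-10) - 3/2 = 7*(-⅒) - 3/2 = -7/10 - 3/2 = -11/5)
Q(I, A) = 60 (Q(I, A) = 4*(11 + 4) = 4*15 = 60)
-25665 - Q(R(3, -5), 111) = -25665 - 1*60 = -25665 - 60 = -25725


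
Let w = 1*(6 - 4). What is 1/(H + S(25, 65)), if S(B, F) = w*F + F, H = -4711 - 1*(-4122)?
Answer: -1/394 ≈ -0.0025381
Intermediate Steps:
w = 2 (w = 1*2 = 2)
H = -589 (H = -4711 + 4122 = -589)
S(B, F) = 3*F (S(B, F) = 2*F + F = 3*F)
1/(H + S(25, 65)) = 1/(-589 + 3*65) = 1/(-589 + 195) = 1/(-394) = -1/394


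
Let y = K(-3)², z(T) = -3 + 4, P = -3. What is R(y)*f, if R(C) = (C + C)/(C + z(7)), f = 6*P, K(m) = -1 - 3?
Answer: -576/17 ≈ -33.882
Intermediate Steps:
z(T) = 1
K(m) = -4
f = -18 (f = 6*(-3) = -18)
y = 16 (y = (-4)² = 16)
R(C) = 2*C/(1 + C) (R(C) = (C + C)/(C + 1) = (2*C)/(1 + C) = 2*C/(1 + C))
R(y)*f = (2*16/(1 + 16))*(-18) = (2*16/17)*(-18) = (2*16*(1/17))*(-18) = (32/17)*(-18) = -576/17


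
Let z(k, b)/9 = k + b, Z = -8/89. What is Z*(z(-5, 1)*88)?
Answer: 25344/89 ≈ 284.76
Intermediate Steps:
Z = -8/89 (Z = -8*1/89 = -8/89 ≈ -0.089888)
z(k, b) = 9*b + 9*k (z(k, b) = 9*(k + b) = 9*(b + k) = 9*b + 9*k)
Z*(z(-5, 1)*88) = -8*(9*1 + 9*(-5))*88/89 = -8*(9 - 45)*88/89 = -(-288)*88/89 = -8/89*(-3168) = 25344/89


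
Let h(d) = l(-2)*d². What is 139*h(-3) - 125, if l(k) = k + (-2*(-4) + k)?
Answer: 4879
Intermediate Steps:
l(k) = 8 + 2*k (l(k) = k + (8 + k) = 8 + 2*k)
h(d) = 4*d² (h(d) = (8 + 2*(-2))*d² = (8 - 4)*d² = 4*d²)
139*h(-3) - 125 = 139*(4*(-3)²) - 125 = 139*(4*9) - 125 = 139*36 - 125 = 5004 - 125 = 4879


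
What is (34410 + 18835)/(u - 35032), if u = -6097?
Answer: -53245/41129 ≈ -1.2946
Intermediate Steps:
(34410 + 18835)/(u - 35032) = (34410 + 18835)/(-6097 - 35032) = 53245/(-41129) = 53245*(-1/41129) = -53245/41129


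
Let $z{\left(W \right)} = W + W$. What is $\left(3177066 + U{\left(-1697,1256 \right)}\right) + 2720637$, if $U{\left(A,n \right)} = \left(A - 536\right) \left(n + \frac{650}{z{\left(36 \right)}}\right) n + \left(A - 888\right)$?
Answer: $- \frac{31878562580}{9} \approx -3.5421 \cdot 10^{9}$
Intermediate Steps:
$z{\left(W \right)} = 2 W$
$U{\left(A,n \right)} = -888 + A + n \left(-536 + A\right) \left(\frac{325}{36} + n\right)$ ($U{\left(A,n \right)} = \left(A - 536\right) \left(n + \frac{650}{2 \cdot 36}\right) n + \left(A - 888\right) = \left(-536 + A\right) \left(n + \frac{650}{72}\right) n + \left(A - 888\right) = \left(-536 + A\right) \left(n + 650 \cdot \frac{1}{72}\right) n + \left(-888 + A\right) = \left(-536 + A\right) \left(n + \frac{325}{36}\right) n + \left(-888 + A\right) = \left(-536 + A\right) \left(\frac{325}{36} + n\right) n + \left(-888 + A\right) = n \left(-536 + A\right) \left(\frac{325}{36} + n\right) + \left(-888 + A\right) = -888 + A + n \left(-536 + A\right) \left(\frac{325}{36} + n\right)$)
$\left(3177066 + U{\left(-1697,1256 \right)}\right) + 2720637 = \left(3177066 - \left(\frac{54722065}{9} + 3522637888 + \frac{173178850}{9}\right)\right) + 2720637 = \left(3177066 - \frac{31931641907}{9}\right) + 2720637 = - \frac{31903048313}{9} + 2720637 = - \frac{31878562580}{9}$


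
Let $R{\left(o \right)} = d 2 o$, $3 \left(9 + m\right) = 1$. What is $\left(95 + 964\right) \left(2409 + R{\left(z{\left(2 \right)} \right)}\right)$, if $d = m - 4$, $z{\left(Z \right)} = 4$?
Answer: $2443819$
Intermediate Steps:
$m = - \frac{26}{3}$ ($m = -9 + \frac{1}{3} \cdot 1 = -9 + \frac{1}{3} = - \frac{26}{3} \approx -8.6667$)
$d = - \frac{38}{3}$ ($d = - \frac{26}{3} - 4 = - \frac{38}{3} \approx -12.667$)
$R{\left(o \right)} = - \frac{76 o}{3}$ ($R{\left(o \right)} = \left(- \frac{38}{3}\right) 2 o = - \frac{76 o}{3}$)
$\left(95 + 964\right) \left(2409 + R{\left(z{\left(2 \right)} \right)}\right) = \left(95 + 964\right) \left(2409 - \frac{304}{3}\right) = 1059 \left(2409 - \frac{304}{3}\right) = 1059 \cdot \frac{6923}{3} = 2443819$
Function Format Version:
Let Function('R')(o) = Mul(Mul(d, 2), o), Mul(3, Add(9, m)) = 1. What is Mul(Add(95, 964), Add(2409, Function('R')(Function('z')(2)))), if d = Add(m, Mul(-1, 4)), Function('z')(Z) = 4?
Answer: 2443819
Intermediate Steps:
m = Rational(-26, 3) (m = Add(-9, Mul(Rational(1, 3), 1)) = Add(-9, Rational(1, 3)) = Rational(-26, 3) ≈ -8.6667)
d = Rational(-38, 3) (d = Add(Rational(-26, 3), Mul(-1, 4)) = Add(Rational(-26, 3), -4) = Rational(-38, 3) ≈ -12.667)
Function('R')(o) = Mul(Rational(-76, 3), o) (Function('R')(o) = Mul(Mul(Rational(-38, 3), 2), o) = Mul(Rational(-76, 3), o))
Mul(Add(95, 964), Add(2409, Function('R')(Function('z')(2)))) = Mul(Add(95, 964), Add(2409, Mul(Rational(-76, 3), 4))) = Mul(1059, Add(2409, Rational(-304, 3))) = Mul(1059, Rational(6923, 3)) = 2443819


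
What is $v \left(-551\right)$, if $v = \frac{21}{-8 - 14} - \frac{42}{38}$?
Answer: $\frac{24969}{22} \approx 1135.0$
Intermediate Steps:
$v = - \frac{861}{418}$ ($v = \frac{21}{-8 - 14} - \frac{21}{19} = \frac{21}{-22} - \frac{21}{19} = 21 \left(- \frac{1}{22}\right) - \frac{21}{19} = - \frac{21}{22} - \frac{21}{19} = - \frac{861}{418} \approx -2.0598$)
$v \left(-551\right) = \left(- \frac{861}{418}\right) \left(-551\right) = \frac{24969}{22}$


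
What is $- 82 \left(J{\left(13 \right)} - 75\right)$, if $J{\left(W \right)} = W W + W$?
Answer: $-8774$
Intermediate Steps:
$J{\left(W \right)} = W + W^{2}$ ($J{\left(W \right)} = W^{2} + W = W + W^{2}$)
$- 82 \left(J{\left(13 \right)} - 75\right) = - 82 \left(13 \left(1 + 13\right) - 75\right) = - 82 \left(13 \cdot 14 - 75\right) = - 82 \left(182 - 75\right) = \left(-82\right) 107 = -8774$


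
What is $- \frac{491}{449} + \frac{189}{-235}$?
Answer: $- \frac{200246}{105515} \approx -1.8978$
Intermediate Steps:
$- \frac{491}{449} + \frac{189}{-235} = \left(-491\right) \frac{1}{449} + 189 \left(- \frac{1}{235}\right) = - \frac{491}{449} - \frac{189}{235} = - \frac{200246}{105515}$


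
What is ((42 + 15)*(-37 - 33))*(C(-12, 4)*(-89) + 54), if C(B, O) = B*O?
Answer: -17260740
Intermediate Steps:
((42 + 15)*(-37 - 33))*(C(-12, 4)*(-89) + 54) = ((42 + 15)*(-37 - 33))*(-12*4*(-89) + 54) = (57*(-70))*(-48*(-89) + 54) = -3990*(4272 + 54) = -3990*4326 = -17260740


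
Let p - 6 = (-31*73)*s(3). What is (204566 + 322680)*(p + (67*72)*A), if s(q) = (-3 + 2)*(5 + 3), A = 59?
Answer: 159611072596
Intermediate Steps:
s(q) = -8 (s(q) = -1*8 = -8)
p = 18110 (p = 6 - 31*73*(-8) = 6 - 2263*(-8) = 6 + 18104 = 18110)
(204566 + 322680)*(p + (67*72)*A) = (204566 + 322680)*(18110 + (67*72)*59) = 527246*(18110 + 4824*59) = 527246*(18110 + 284616) = 527246*302726 = 159611072596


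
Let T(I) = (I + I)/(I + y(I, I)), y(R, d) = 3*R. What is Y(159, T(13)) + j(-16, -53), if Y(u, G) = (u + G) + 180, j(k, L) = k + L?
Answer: 541/2 ≈ 270.50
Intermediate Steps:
j(k, L) = L + k
T(I) = ½ (T(I) = (I + I)/(I + 3*I) = (2*I)/((4*I)) = (2*I)*(1/(4*I)) = ½)
Y(u, G) = 180 + G + u (Y(u, G) = (G + u) + 180 = 180 + G + u)
Y(159, T(13)) + j(-16, -53) = (180 + ½ + 159) + (-53 - 16) = 679/2 - 69 = 541/2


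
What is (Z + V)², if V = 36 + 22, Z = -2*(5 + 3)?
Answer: 1764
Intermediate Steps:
Z = -16 (Z = -2*8 = -16)
V = 58
(Z + V)² = (-16 + 58)² = 42² = 1764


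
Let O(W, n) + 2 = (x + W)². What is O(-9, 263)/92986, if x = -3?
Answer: 71/46493 ≈ 0.0015271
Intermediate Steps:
O(W, n) = -2 + (-3 + W)²
O(-9, 263)/92986 = (-2 + (-3 - 9)²)/92986 = (-2 + (-12)²)*(1/92986) = (-2 + 144)*(1/92986) = 142*(1/92986) = 71/46493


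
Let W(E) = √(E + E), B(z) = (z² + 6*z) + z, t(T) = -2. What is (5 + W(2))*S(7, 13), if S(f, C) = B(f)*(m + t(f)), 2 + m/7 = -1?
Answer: -15778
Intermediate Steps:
m = -21 (m = -14 + 7*(-1) = -14 - 7 = -21)
B(z) = z² + 7*z
S(f, C) = -23*f*(7 + f) (S(f, C) = (f*(7 + f))*(-21 - 2) = (f*(7 + f))*(-23) = -23*f*(7 + f))
W(E) = √2*√E (W(E) = √(2*E) = √2*√E)
(5 + W(2))*S(7, 13) = (5 + √2*√2)*(-23*7*(7 + 7)) = (5 + 2)*(-23*7*14) = 7*(-2254) = -15778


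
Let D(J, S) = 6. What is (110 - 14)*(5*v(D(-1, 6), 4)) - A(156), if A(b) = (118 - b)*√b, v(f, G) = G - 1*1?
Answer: 1440 + 76*√39 ≈ 1914.6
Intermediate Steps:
v(f, G) = -1 + G (v(f, G) = G - 1 = -1 + G)
A(b) = √b*(118 - b)
(110 - 14)*(5*v(D(-1, 6), 4)) - A(156) = (110 - 14)*(5*(-1 + 4)) - √156*(118 - 1*156) = 96*(5*3) - 2*√39*(118 - 156) = 96*15 - 2*√39*(-38) = 1440 - (-76)*√39 = 1440 + 76*√39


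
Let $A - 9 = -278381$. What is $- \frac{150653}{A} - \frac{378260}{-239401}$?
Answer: $\frac{141363471573}{66642535172} \approx 2.1212$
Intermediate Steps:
$A = -278372$ ($A = 9 - 278381 = -278372$)
$- \frac{150653}{A} - \frac{378260}{-239401} = - \frac{150653}{-278372} - \frac{378260}{-239401} = \left(-150653\right) \left(- \frac{1}{278372}\right) - - \frac{378260}{239401} = \frac{150653}{278372} + \frac{378260}{239401} = \frac{141363471573}{66642535172}$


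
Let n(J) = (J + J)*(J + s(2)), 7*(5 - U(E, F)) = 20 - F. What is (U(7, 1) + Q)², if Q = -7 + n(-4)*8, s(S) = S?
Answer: 744769/49 ≈ 15199.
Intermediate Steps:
U(E, F) = 15/7 + F/7 (U(E, F) = 5 - (20 - F)/7 = 5 + (-20/7 + F/7) = 15/7 + F/7)
n(J) = 2*J*(2 + J) (n(J) = (J + J)*(J + 2) = (2*J)*(2 + J) = 2*J*(2 + J))
Q = 121 (Q = -7 + (2*(-4)*(2 - 4))*8 = -7 + (2*(-4)*(-2))*8 = -7 + 16*8 = -7 + 128 = 121)
(U(7, 1) + Q)² = ((15/7 + (⅐)*1) + 121)² = ((15/7 + ⅐) + 121)² = (16/7 + 121)² = (863/7)² = 744769/49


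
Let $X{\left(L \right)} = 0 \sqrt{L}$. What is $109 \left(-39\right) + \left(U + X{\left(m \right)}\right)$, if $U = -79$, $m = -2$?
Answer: $-4330$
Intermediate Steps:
$X{\left(L \right)} = 0$
$109 \left(-39\right) + \left(U + X{\left(m \right)}\right) = 109 \left(-39\right) + \left(-79 + 0\right) = -4251 - 79 = -4330$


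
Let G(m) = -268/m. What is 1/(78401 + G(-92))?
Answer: 23/1803290 ≈ 1.2754e-5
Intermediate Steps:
1/(78401 + G(-92)) = 1/(78401 - 268/(-92)) = 1/(78401 - 268*(-1/92)) = 1/(78401 + 67/23) = 1/(1803290/23) = 23/1803290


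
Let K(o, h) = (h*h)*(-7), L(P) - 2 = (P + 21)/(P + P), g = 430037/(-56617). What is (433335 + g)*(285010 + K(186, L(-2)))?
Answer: 5084400303190407/41176 ≈ 1.2348e+11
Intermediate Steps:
g = -430037/56617 (g = 430037*(-1/56617) = -430037/56617 ≈ -7.5955)
L(P) = 2 + (21 + P)/(2*P) (L(P) = 2 + (P + 21)/(P + P) = 2 + (21 + P)/((2*P)) = 2 + (21 + P)*(1/(2*P)) = 2 + (21 + P)/(2*P))
K(o, h) = -7*h**2 (K(o, h) = h**2*(-7) = -7*h**2)
(433335 + g)*(285010 + K(186, L(-2))) = (433335 - 430037/56617)*(285010 - 7*(21 + 5*(-2))**2/16) = 24533697658*(285010 - 7*(21 - 10)**2/16)/56617 = 24533697658*(285010 - 7*((1/2)*(-1/2)*11)**2)/56617 = 24533697658*(285010 - 7*(-11/4)**2)/56617 = 24533697658*(285010 - 7*121/16)/56617 = 24533697658*(285010 - 847/16)/56617 = (24533697658/56617)*(4559313/16) = 5084400303190407/41176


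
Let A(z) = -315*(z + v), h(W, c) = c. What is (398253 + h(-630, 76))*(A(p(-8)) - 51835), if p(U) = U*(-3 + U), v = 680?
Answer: -117011135395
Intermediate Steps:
A(z) = -214200 - 315*z (A(z) = -315*(z + 680) = -315*(680 + z) = -214200 - 315*z)
(398253 + h(-630, 76))*(A(p(-8)) - 51835) = (398253 + 76)*((-214200 - (-2520)*(-3 - 8)) - 51835) = 398329*((-214200 - (-2520)*(-11)) - 51835) = 398329*((-214200 - 315*88) - 51835) = 398329*((-214200 - 27720) - 51835) = 398329*(-241920 - 51835) = 398329*(-293755) = -117011135395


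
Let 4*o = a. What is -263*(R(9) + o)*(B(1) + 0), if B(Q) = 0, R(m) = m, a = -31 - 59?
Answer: 0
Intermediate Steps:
a = -90
o = -45/2 (o = (¼)*(-90) = -45/2 ≈ -22.500)
-263*(R(9) + o)*(B(1) + 0) = -263*(9 - 45/2)*(0 + 0) = -(-7101)*0/2 = -263*0 = 0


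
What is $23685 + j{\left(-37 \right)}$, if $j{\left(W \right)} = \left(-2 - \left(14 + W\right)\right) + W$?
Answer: $23669$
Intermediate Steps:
$j{\left(W \right)} = -16$ ($j{\left(W \right)} = \left(-16 - W\right) + W = -16$)
$23685 + j{\left(-37 \right)} = 23685 - 16 = 23669$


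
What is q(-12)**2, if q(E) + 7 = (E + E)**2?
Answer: 323761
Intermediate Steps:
q(E) = -7 + 4*E**2 (q(E) = -7 + (E + E)**2 = -7 + (2*E)**2 = -7 + 4*E**2)
q(-12)**2 = (-7 + 4*(-12)**2)**2 = (-7 + 4*144)**2 = (-7 + 576)**2 = 569**2 = 323761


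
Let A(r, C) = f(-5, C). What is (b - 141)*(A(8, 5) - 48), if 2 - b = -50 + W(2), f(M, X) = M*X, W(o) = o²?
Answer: 6789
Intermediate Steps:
A(r, C) = -5*C
b = 48 (b = 2 - (-50 + 2²) = 2 - (-50 + 4) = 2 - 1*(-46) = 2 + 46 = 48)
(b - 141)*(A(8, 5) - 48) = (48 - 141)*(-5*5 - 48) = -93*(-25 - 48) = -93*(-73) = 6789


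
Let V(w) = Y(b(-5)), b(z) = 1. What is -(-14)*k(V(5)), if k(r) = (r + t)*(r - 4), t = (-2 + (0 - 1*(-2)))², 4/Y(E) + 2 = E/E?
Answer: 448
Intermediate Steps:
Y(E) = -4 (Y(E) = 4/(-2 + E/E) = 4/(-2 + 1) = 4/(-1) = 4*(-1) = -4)
V(w) = -4
t = 0 (t = (-2 + (0 + 2))² = (-2 + 2)² = 0² = 0)
k(r) = r*(-4 + r) (k(r) = (r + 0)*(r - 4) = r*(-4 + r))
-(-14)*k(V(5)) = -(-14)*(-4*(-4 - 4)) = -(-14)*(-4*(-8)) = -(-14)*32 = -1*(-448) = 448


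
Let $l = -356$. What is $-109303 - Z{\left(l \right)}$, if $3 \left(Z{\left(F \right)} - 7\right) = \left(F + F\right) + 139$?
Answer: $-109119$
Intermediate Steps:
$Z{\left(F \right)} = \frac{160}{3} + \frac{2 F}{3}$ ($Z{\left(F \right)} = 7 + \frac{\left(F + F\right) + 139}{3} = 7 + \frac{2 F + 139}{3} = 7 + \frac{139 + 2 F}{3} = 7 + \left(\frac{139}{3} + \frac{2 F}{3}\right) = \frac{160}{3} + \frac{2 F}{3}$)
$-109303 - Z{\left(l \right)} = -109303 - \left(\frac{160}{3} + \frac{2}{3} \left(-356\right)\right) = -109303 - \left(\frac{160}{3} - \frac{712}{3}\right) = -109303 - -184 = -109303 + 184 = -109119$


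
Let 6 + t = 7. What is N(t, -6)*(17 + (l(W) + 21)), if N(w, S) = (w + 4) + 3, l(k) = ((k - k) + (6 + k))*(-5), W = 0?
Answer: 64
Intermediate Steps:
t = 1 (t = -6 + 7 = 1)
l(k) = -30 - 5*k (l(k) = (0 + (6 + k))*(-5) = (6 + k)*(-5) = -30 - 5*k)
N(w, S) = 7 + w (N(w, S) = (4 + w) + 3 = 7 + w)
N(t, -6)*(17 + (l(W) + 21)) = (7 + 1)*(17 + ((-30 - 5*0) + 21)) = 8*(17 + ((-30 + 0) + 21)) = 8*(17 + (-30 + 21)) = 8*(17 - 9) = 8*8 = 64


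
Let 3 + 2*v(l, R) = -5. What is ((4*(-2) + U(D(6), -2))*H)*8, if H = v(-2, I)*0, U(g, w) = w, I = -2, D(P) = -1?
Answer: 0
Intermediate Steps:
v(l, R) = -4 (v(l, R) = -3/2 + (½)*(-5) = -3/2 - 5/2 = -4)
H = 0 (H = -4*0 = 0)
((4*(-2) + U(D(6), -2))*H)*8 = ((4*(-2) - 2)*0)*8 = ((-8 - 2)*0)*8 = -10*0*8 = 0*8 = 0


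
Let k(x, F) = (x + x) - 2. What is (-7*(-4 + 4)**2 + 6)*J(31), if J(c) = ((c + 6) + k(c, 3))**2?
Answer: 56454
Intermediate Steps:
k(x, F) = -2 + 2*x (k(x, F) = 2*x - 2 = -2 + 2*x)
J(c) = (4 + 3*c)**2 (J(c) = ((c + 6) + (-2 + 2*c))**2 = ((6 + c) + (-2 + 2*c))**2 = (4 + 3*c)**2)
(-7*(-4 + 4)**2 + 6)*J(31) = (-7*(-4 + 4)**2 + 6)*(4 + 3*31)**2 = (-7*0**2 + 6)*(4 + 93)**2 = (-7*0 + 6)*97**2 = (0 + 6)*9409 = 6*9409 = 56454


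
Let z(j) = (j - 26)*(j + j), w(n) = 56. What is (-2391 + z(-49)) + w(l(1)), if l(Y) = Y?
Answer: 5015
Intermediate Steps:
z(j) = 2*j*(-26 + j) (z(j) = (-26 + j)*(2*j) = 2*j*(-26 + j))
(-2391 + z(-49)) + w(l(1)) = (-2391 + 2*(-49)*(-26 - 49)) + 56 = (-2391 + 2*(-49)*(-75)) + 56 = (-2391 + 7350) + 56 = 4959 + 56 = 5015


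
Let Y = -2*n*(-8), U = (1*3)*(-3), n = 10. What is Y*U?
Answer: -1440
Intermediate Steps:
U = -9 (U = 3*(-3) = -9)
Y = 160 (Y = -2*10*(-8) = -20*(-8) = 160)
Y*U = 160*(-9) = -1440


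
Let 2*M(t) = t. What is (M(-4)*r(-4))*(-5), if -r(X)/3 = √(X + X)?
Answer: -60*I*√2 ≈ -84.853*I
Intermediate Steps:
M(t) = t/2
r(X) = -3*√2*√X (r(X) = -3*√(X + X) = -3*√2*√X)
(M(-4)*r(-4))*(-5) = (((½)*(-4))*(-3*√2*√(-4)))*(-5) = -(-6)*√2*2*I*(-5) = -(-12)*I*√2*(-5) = (12*I*√2)*(-5) = -60*I*√2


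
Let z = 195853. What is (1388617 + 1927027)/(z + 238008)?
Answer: 3315644/433861 ≈ 7.6422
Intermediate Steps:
(1388617 + 1927027)/(z + 238008) = (1388617 + 1927027)/(195853 + 238008) = 3315644/433861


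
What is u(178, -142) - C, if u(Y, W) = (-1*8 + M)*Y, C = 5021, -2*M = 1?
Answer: -6534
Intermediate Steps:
M = -½ (M = -½*1 = -½ ≈ -0.50000)
u(Y, W) = -17*Y/2 (u(Y, W) = (-1*8 - ½)*Y = (-8 - ½)*Y = -17*Y/2)
u(178, -142) - C = -17/2*178 - 1*5021 = -1513 - 5021 = -6534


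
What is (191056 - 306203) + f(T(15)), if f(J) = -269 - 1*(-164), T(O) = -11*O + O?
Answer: -115252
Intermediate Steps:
T(O) = -10*O
f(J) = -105 (f(J) = -269 + 164 = -105)
(191056 - 306203) + f(T(15)) = (191056 - 306203) - 105 = -115147 - 105 = -115252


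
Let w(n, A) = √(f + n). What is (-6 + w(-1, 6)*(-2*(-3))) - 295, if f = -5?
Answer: -301 + 6*I*√6 ≈ -301.0 + 14.697*I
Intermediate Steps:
w(n, A) = √(-5 + n)
(-6 + w(-1, 6)*(-2*(-3))) - 295 = (-6 + √(-5 - 1)*(-2*(-3))) - 295 = (-6 + √(-6)*6) - 295 = (-6 + (I*√6)*6) - 295 = (-6 + 6*I*√6) - 295 = -301 + 6*I*√6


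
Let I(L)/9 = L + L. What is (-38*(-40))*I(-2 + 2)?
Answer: 0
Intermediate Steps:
I(L) = 18*L (I(L) = 9*(L + L) = 9*(2*L) = 18*L)
(-38*(-40))*I(-2 + 2) = (-38*(-40))*(18*(-2 + 2)) = 1520*(18*0) = 1520*0 = 0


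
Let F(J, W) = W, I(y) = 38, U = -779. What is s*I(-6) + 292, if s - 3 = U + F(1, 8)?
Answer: -28892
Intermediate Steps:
s = -768 (s = 3 + (-779 + 8) = 3 - 771 = -768)
s*I(-6) + 292 = -768*38 + 292 = -29184 + 292 = -28892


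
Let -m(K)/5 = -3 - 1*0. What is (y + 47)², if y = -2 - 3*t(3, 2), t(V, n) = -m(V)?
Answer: 8100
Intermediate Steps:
m(K) = 15 (m(K) = -5*(-3 - 1*0) = -5*(-3 + 0) = -5*(-3) = 15)
t(V, n) = -15 (t(V, n) = -1*15 = -15)
y = 43 (y = -2 - 3*(-15) = -2 + 45 = 43)
(y + 47)² = (43 + 47)² = 90² = 8100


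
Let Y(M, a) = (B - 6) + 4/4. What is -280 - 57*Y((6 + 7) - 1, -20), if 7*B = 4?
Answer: -193/7 ≈ -27.571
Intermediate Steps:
B = 4/7 (B = (⅐)*4 = 4/7 ≈ 0.57143)
Y(M, a) = -31/7 (Y(M, a) = (4/7 - 6) + 4/4 = -38/7 + 4*(¼) = -38/7 + 1 = -31/7)
-280 - 57*Y((6 + 7) - 1, -20) = -280 - 57*(-31/7) = -280 + 1767/7 = -193/7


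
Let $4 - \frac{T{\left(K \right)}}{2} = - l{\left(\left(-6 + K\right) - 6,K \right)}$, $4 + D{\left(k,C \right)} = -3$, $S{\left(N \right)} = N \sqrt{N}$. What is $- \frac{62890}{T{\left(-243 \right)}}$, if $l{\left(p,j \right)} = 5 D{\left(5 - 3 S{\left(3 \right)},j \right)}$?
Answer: $\frac{31445}{31} \approx 1014.4$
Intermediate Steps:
$S{\left(N \right)} = N^{\frac{3}{2}}$
$D{\left(k,C \right)} = -7$ ($D{\left(k,C \right)} = -4 - 3 = -7$)
$l{\left(p,j \right)} = -35$ ($l{\left(p,j \right)} = 5 \left(-7\right) = -35$)
$T{\left(K \right)} = -62$ ($T{\left(K \right)} = 8 - 2 \left(\left(-1\right) \left(-35\right)\right) = 8 - 70 = -62$)
$- \frac{62890}{T{\left(-243 \right)}} = - \frac{62890}{-62} = \left(-62890\right) \left(- \frac{1}{62}\right) = \frac{31445}{31}$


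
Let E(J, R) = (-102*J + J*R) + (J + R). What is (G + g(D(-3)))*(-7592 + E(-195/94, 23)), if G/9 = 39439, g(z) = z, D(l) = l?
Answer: -123570886824/47 ≈ -2.6292e+9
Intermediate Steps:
G = 354951 (G = 9*39439 = 354951)
E(J, R) = R - 101*J + J*R
(G + g(D(-3)))*(-7592 + E(-195/94, 23)) = (354951 - 3)*(-7592 + (23 - (-19695)/94 - 195/94*23)) = 354948*(-7592 + (23 - (-19695)/94 - 195*1/94*23)) = 354948*(-7592 + (23 - 101*(-195/94) - 195/94*23)) = 354948*(-7592 + (23 + 19695/94 - 4485/94)) = 354948*(-7592 + 8686/47) = 354948*(-348138/47) = -123570886824/47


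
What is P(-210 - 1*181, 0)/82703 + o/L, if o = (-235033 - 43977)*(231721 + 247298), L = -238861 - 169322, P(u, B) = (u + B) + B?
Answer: 3684448678362339/11252652883 ≈ 3.2743e+5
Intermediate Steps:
P(u, B) = u + 2*B (P(u, B) = (B + u) + B = u + 2*B)
L = -408183
o = -133651091190 (o = -279010*479019 = -133651091190)
P(-210 - 1*181, 0)/82703 + o/L = ((-210 - 1*181) + 2*0)/82703 - 133651091190/(-408183) = ((-210 - 181) + 0)*(1/82703) - 133651091190*(-1/408183) = (-391 + 0)*(1/82703) + 44550363730/136061 = -391*1/82703 + 44550363730/136061 = -391/82703 + 44550363730/136061 = 3684448678362339/11252652883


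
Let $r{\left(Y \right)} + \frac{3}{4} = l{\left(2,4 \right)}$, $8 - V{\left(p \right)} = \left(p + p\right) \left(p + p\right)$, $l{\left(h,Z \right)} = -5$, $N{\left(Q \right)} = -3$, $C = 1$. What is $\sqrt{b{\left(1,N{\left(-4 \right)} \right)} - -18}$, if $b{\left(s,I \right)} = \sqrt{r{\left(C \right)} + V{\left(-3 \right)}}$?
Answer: $\frac{\sqrt{72 + 6 i \sqrt{15}}}{2} \approx 4.2962 + 0.67612 i$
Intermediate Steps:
$V{\left(p \right)} = 8 - 4 p^{2}$ ($V{\left(p \right)} = 8 - \left(p + p\right) \left(p + p\right) = 8 - 2 p 2 p = 8 - 4 p^{2}$)
$r{\left(Y \right)} = - \frac{23}{4}$ ($r{\left(Y \right)} = - \frac{3}{4} - 5 = - \frac{23}{4}$)
$b{\left(s,I \right)} = \frac{3 i \sqrt{15}}{2}$ ($b{\left(s,I \right)} = \sqrt{- \frac{23}{4} + \left(8 - 4 \left(-3\right)^{2}\right)} = \sqrt{- \frac{23}{4} + \left(8 - 36\right)} = \sqrt{- \frac{23}{4} - 28} = \sqrt{- \frac{135}{4}} = \frac{3 i \sqrt{15}}{2}$)
$\sqrt{b{\left(1,N{\left(-4 \right)} \right)} - -18} = \sqrt{\frac{3 i \sqrt{15}}{2} - -18} = \sqrt{\frac{3 i \sqrt{15}}{2} + 18} = \sqrt{18 + \frac{3 i \sqrt{15}}{2}}$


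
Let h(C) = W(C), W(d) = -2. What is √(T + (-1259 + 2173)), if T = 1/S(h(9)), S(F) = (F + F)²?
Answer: 15*√65/4 ≈ 30.233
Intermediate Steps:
h(C) = -2
S(F) = 4*F² (S(F) = (2*F)² = 4*F²)
T = 1/16 (T = 1/(4*(-2)²) = 1/(4*4) = 1/16 ≈ 0.062500)
√(T + (-1259 + 2173)) = √(1/16 + (-1259 + 2173)) = √(1/16 + 914) = √(14625/16) = 15*√65/4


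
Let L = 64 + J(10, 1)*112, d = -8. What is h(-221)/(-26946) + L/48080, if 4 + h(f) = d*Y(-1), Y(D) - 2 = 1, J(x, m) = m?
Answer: 190273/40486365 ≈ 0.0046997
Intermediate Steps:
Y(D) = 3 (Y(D) = 2 + 1 = 3)
h(f) = -28 (h(f) = -4 - 8*3 = -4 - 24 = -28)
L = 176 (L = 64 + 1*112 = 64 + 112 = 176)
h(-221)/(-26946) + L/48080 = -28/(-26946) + 176/48080 = -28*(-1/26946) + 176*(1/48080) = 14/13473 + 11/3005 = 190273/40486365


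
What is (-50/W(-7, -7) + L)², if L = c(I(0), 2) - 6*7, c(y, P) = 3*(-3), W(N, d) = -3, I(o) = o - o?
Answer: 10609/9 ≈ 1178.8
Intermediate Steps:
I(o) = 0
c(y, P) = -9
L = -51 (L = -9 - 6*7 = -9 - 42 = -51)
(-50/W(-7, -7) + L)² = (-50/(-3) - 51)² = (-50*(-⅓) - 51)² = (50/3 - 51)² = (-103/3)² = 10609/9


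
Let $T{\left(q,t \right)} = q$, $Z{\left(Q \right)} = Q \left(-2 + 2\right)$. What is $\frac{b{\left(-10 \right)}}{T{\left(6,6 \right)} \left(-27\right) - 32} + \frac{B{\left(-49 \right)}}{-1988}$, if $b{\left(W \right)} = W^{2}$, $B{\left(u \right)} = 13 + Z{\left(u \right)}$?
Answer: $- \frac{100661}{192836} \approx -0.522$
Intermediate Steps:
$Z{\left(Q \right)} = 0$ ($Z{\left(Q \right)} = Q 0 = 0$)
$B{\left(u \right)} = 13$ ($B{\left(u \right)} = 13 + 0 = 13$)
$\frac{b{\left(-10 \right)}}{T{\left(6,6 \right)} \left(-27\right) - 32} + \frac{B{\left(-49 \right)}}{-1988} = \frac{\left(-10\right)^{2}}{6 \left(-27\right) - 32} + \frac{13}{-1988} = \frac{100}{-162 - 32} + 13 \left(- \frac{1}{1988}\right) = \frac{100}{-194} - \frac{13}{1988} = 100 \left(- \frac{1}{194}\right) - \frac{13}{1988} = - \frac{50}{97} - \frac{13}{1988} = - \frac{100661}{192836}$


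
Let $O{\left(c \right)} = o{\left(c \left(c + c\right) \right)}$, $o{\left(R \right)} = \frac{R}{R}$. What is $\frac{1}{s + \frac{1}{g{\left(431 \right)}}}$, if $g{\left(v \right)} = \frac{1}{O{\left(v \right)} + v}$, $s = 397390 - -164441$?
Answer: $\frac{1}{562263} \approx 1.7785 \cdot 10^{-6}$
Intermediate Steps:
$o{\left(R \right)} = 1$
$O{\left(c \right)} = 1$
$s = 561831$ ($s = 397390 + 164441 = 561831$)
$g{\left(v \right)} = \frac{1}{1 + v}$
$\frac{1}{s + \frac{1}{g{\left(431 \right)}}} = \frac{1}{561831 + \frac{1}{\frac{1}{1 + 431}}} = \frac{1}{561831 + \frac{1}{\frac{1}{432}}} = \frac{1}{561831 + 432} = \frac{1}{562263}$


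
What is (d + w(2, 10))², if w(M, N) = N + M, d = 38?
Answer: 2500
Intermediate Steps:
w(M, N) = M + N
(d + w(2, 10))² = (38 + (2 + 10))² = (38 + 12)² = 50² = 2500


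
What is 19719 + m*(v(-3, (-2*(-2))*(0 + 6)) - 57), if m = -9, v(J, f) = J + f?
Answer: 20043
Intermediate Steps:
19719 + m*(v(-3, (-2*(-2))*(0 + 6)) - 57) = 19719 - 9*((-3 + (-2*(-2))*(0 + 6)) - 57) = 19719 - 9*((-3 + 4*6) - 57) = 19719 - 9*((-3 + 24) - 57) = 19719 - 9*(21 - 57) = 19719 - 9*(-36) = 19719 + 324 = 20043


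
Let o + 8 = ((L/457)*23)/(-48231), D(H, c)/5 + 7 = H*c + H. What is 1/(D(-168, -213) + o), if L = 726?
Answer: 319443/56872673149 ≈ 5.6168e-6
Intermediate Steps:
D(H, c) = -35 + 5*H + 5*H*c (D(H, c) = -35 + 5*(H*c + H) = -35 + 5*(H + H*c) = -35 + (5*H + 5*H*c) = -35 + 5*H + 5*H*c)
o = -2555786/319443 (o = -8 + ((726/457)*23)/(-48231) = -8 + ((726*(1/457))*23)*(-1/48231) = -8 + ((726/457)*23)*(-1/48231) = -8 + (16698/457)*(-1/48231) = -8 - 242/319443 = -2555786/319443 ≈ -8.0008)
1/(D(-168, -213) + o) = 1/((-35 + 5*(-168) + 5*(-168)*(-213)) - 2555786/319443) = 1/((-35 - 840 + 178920) - 2555786/319443) = 1/(178045 - 2555786/319443) = 1/(56872673149/319443) = 319443/56872673149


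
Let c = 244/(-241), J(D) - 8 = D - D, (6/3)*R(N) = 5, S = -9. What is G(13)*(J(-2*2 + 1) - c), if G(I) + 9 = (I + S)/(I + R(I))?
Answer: -588612/7471 ≈ -78.786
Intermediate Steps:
R(N) = 5/2 (R(N) = (1/2)*5 = 5/2)
G(I) = -9 + (-9 + I)/(5/2 + I) (G(I) = -9 + (I - 9)/(I + 5/2) = -9 + (-9 + I)/(5/2 + I))
J(D) = 8 (J(D) = 8 + (D - D) = 8 + 0 = 8)
c = -244/241 (c = 244*(-1/241) = -244/241 ≈ -1.0124)
G(13)*(J(-2*2 + 1) - c) = ((-63 - 16*13)/(5 + 2*13))*(8 - 1*(-244/241)) = ((-63 - 208)/(5 + 26))*(8 + 244/241) = (-271/31)*(2172/241) = ((1/31)*(-271))*(2172/241) = -271/31*2172/241 = -588612/7471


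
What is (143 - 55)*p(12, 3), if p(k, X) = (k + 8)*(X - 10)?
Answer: -12320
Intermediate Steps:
p(k, X) = (-10 + X)*(8 + k) (p(k, X) = (8 + k)*(-10 + X) = (-10 + X)*(8 + k))
(143 - 55)*p(12, 3) = (143 - 55)*(-80 - 10*12 + 8*3 + 3*12) = 88*(-80 - 120 + 24 + 36) = 88*(-140) = -12320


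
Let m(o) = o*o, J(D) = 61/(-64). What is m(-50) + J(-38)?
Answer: 159939/64 ≈ 2499.0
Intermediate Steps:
J(D) = -61/64 (J(D) = 61*(-1/64) = -61/64)
m(o) = o**2
m(-50) + J(-38) = (-50)**2 - 61/64 = 2500 - 61/64 = 159939/64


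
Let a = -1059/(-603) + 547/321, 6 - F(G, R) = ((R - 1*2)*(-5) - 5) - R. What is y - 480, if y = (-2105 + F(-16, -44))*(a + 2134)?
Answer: -108868131104/21507 ≈ -5.0620e+6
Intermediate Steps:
F(G, R) = 1 + 6*R (F(G, R) = 6 - (((R - 1*2)*(-5) - 5) - R) = 6 - (((R - 2)*(-5) - 5) - R) = 6 - (((-2 + R)*(-5) - 5) - R) = 6 - (((10 - 5*R) - 5) - R) = 6 - ((5 - 5*R) - R) = 6 - (5 - 6*R) = 6 + (-5 + 6*R) = 1 + 6*R)
a = 74420/21507 (a = -1059*(-1/603) + 547*(1/321) = 353/201 + 547/321 = 74420/21507 ≈ 3.4603)
y = -108857807744/21507 (y = (-2105 + (1 + 6*(-44)))*(74420/21507 + 2134) = (-2105 + (1 - 264))*(45970358/21507) = (-2105 - 263)*(45970358/21507) = -2368*45970358/21507 = -108857807744/21507 ≈ -5.0615e+6)
y - 480 = -108857807744/21507 - 480 = -108868131104/21507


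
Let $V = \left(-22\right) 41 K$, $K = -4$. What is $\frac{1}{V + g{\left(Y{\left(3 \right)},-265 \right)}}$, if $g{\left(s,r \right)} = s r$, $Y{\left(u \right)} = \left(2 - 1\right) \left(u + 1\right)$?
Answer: $\frac{1}{2548} \approx 0.00039246$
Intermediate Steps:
$Y{\left(u \right)} = 1 + u$ ($Y{\left(u \right)} = 1 \left(1 + u\right) = 1 + u$)
$V = 3608$ ($V = \left(-22\right) 41 \left(-4\right) = \left(-902\right) \left(-4\right) = 3608$)
$g{\left(s,r \right)} = r s$
$\frac{1}{V + g{\left(Y{\left(3 \right)},-265 \right)}} = \frac{1}{3608 - 265 \left(1 + 3\right)} = \frac{1}{3608 - 1060} = \frac{1}{2548}$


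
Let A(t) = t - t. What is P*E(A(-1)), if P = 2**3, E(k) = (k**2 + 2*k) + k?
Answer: 0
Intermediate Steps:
A(t) = 0
E(k) = k**2 + 3*k
P = 8
P*E(A(-1)) = 8*(0*(3 + 0)) = 8*(0*3) = 8*0 = 0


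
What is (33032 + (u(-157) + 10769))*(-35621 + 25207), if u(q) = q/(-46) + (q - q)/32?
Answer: -10492120621/23 ≈ -4.5618e+8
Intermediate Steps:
u(q) = -q/46 (u(q) = q*(-1/46) + 0*(1/32) = -q/46 + 0 = -q/46)
(33032 + (u(-157) + 10769))*(-35621 + 25207) = (33032 + (-1/46*(-157) + 10769))*(-35621 + 25207) = (33032 + (157/46 + 10769))*(-10414) = (33032 + 495531/46)*(-10414) = (2015003/46)*(-10414) = -10492120621/23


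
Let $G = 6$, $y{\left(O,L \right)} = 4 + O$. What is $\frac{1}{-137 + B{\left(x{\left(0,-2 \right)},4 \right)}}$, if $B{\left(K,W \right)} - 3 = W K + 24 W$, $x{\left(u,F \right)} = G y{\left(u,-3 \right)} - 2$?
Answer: $\frac{1}{50} \approx 0.02$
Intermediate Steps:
$x{\left(u,F \right)} = 22 + 6 u$ ($x{\left(u,F \right)} = 6 \left(4 + u\right) - 2 = \left(24 + 6 u\right) - 2 = 22 + 6 u$)
$B{\left(K,W \right)} = 3 + 24 W + K W$ ($B{\left(K,W \right)} = 3 + \left(W K + 24 W\right) = 3 + \left(K W + 24 W\right) = 3 + \left(24 W + K W\right) = 3 + 24 W + K W$)
$\frac{1}{-137 + B{\left(x{\left(0,-2 \right)},4 \right)}} = \frac{1}{-137 + \left(3 + 24 \cdot 4 + \left(22 + 6 \cdot 0\right) 4\right)} = \frac{1}{-137 + \left(3 + 96 + \left(22 + 0\right) 4\right)} = \frac{1}{-137 + \left(3 + 96 + 22 \cdot 4\right)} = \frac{1}{-137 + \left(3 + 96 + 88\right)} = \frac{1}{-137 + 187} = \frac{1}{50}$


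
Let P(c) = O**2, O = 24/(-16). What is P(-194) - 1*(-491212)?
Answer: 1964857/4 ≈ 4.9121e+5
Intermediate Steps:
O = -3/2 (O = 24*(-1/16) = -3/2 ≈ -1.5000)
P(c) = 9/4 (P(c) = (-3/2)**2 = 9/4)
P(-194) - 1*(-491212) = 9/4 - 1*(-491212) = 9/4 + 491212 = 1964857/4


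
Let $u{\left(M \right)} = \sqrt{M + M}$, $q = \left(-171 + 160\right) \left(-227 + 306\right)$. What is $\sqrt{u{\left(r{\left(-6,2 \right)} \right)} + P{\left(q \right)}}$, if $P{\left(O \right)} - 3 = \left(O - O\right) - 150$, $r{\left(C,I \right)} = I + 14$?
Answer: $\sqrt{-147 + 4 \sqrt{2}} \approx 11.889 i$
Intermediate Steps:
$r{\left(C,I \right)} = 14 + I$
$q = -869$ ($q = \left(-11\right) 79 = -869$)
$u{\left(M \right)} = \sqrt{2} \sqrt{M}$ ($u{\left(M \right)} = \sqrt{2 M} = \sqrt{2} \sqrt{M}$)
$P{\left(O \right)} = -147$ ($P{\left(O \right)} = 3 + \left(\left(O - O\right) - 150\right) = 3 + \left(0 - 150\right) = 3 - 150 = -147$)
$\sqrt{u{\left(r{\left(-6,2 \right)} \right)} + P{\left(q \right)}} = \sqrt{\sqrt{2} \sqrt{14 + 2} - 147} = \sqrt{\sqrt{2} \sqrt{16} - 147} = \sqrt{\sqrt{2} \cdot 4 - 147} = \sqrt{4 \sqrt{2} - 147} = \sqrt{-147 + 4 \sqrt{2}}$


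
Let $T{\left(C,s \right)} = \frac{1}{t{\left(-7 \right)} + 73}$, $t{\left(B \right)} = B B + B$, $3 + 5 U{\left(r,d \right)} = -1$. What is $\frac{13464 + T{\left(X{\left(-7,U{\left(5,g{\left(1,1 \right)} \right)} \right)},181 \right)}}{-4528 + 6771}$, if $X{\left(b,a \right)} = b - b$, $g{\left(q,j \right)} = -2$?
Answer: $\frac{1548361}{257945} \approx 6.0027$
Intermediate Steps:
$U{\left(r,d \right)} = - \frac{4}{5}$ ($U{\left(r,d \right)} = - \frac{3}{5} + \frac{1}{5} \left(-1\right) = - \frac{3}{5} - \frac{1}{5} = - \frac{4}{5}$)
$X{\left(b,a \right)} = 0$
$t{\left(B \right)} = B + B^{2}$ ($t{\left(B \right)} = B^{2} + B = B + B^{2}$)
$T{\left(C,s \right)} = \frac{1}{115}$ ($T{\left(C,s \right)} = \frac{1}{- 7 \left(1 - 7\right) + 73} = \frac{1}{\left(-7\right) \left(-6\right) + 73} = \frac{1}{42 + 73} = \frac{1}{115}$)
$\frac{13464 + T{\left(X{\left(-7,U{\left(5,g{\left(1,1 \right)} \right)} \right)},181 \right)}}{-4528 + 6771} = \frac{13464 + \frac{1}{115}}{-4528 + 6771} = \frac{1548361}{115 \cdot 2243} = \frac{1548361}{115} \cdot \frac{1}{2243} = \frac{1548361}{257945}$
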